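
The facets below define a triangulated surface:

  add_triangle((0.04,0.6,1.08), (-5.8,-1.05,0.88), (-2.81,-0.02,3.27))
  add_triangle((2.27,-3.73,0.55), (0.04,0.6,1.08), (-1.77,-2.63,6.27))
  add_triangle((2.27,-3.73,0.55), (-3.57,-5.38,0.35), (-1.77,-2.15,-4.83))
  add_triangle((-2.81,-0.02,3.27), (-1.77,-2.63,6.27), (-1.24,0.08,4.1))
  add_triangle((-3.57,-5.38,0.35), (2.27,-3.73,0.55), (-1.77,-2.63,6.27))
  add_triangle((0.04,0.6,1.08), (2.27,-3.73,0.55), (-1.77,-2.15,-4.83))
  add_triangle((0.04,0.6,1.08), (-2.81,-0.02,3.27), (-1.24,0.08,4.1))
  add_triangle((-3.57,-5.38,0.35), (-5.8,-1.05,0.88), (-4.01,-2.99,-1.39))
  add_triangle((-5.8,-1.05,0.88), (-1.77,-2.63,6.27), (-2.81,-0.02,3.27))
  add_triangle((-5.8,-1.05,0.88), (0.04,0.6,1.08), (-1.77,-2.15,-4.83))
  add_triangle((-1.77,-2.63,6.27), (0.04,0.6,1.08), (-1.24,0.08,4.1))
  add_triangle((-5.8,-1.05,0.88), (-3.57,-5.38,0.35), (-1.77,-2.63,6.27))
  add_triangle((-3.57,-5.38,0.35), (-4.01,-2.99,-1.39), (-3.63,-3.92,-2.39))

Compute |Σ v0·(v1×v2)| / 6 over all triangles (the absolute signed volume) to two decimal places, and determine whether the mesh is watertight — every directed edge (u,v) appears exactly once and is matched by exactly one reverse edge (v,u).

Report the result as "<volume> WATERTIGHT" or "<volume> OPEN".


106.13 OPEN

Per-triangle v0·(v1×v2)/6:
  t1: +1.1163
  t2: +3.9299
  t3: +21.0511
  t4: +3.4322
  t5: +25.9564
  t6: -0.9398
  t7: +0.6994
  t8: +8.7251
  t9: +9.1839
  t10: +1.0007
  t11: +0.7395
  t12: +27.8900
  t13: +3.3432
Σ = +106.1278 → |volume| = 106.13

Directed edges: 39 total; 5 unmatched, e.g. (-3.57,-5.38,0.35)→(-1.77,-2.15,-4.83) → open.


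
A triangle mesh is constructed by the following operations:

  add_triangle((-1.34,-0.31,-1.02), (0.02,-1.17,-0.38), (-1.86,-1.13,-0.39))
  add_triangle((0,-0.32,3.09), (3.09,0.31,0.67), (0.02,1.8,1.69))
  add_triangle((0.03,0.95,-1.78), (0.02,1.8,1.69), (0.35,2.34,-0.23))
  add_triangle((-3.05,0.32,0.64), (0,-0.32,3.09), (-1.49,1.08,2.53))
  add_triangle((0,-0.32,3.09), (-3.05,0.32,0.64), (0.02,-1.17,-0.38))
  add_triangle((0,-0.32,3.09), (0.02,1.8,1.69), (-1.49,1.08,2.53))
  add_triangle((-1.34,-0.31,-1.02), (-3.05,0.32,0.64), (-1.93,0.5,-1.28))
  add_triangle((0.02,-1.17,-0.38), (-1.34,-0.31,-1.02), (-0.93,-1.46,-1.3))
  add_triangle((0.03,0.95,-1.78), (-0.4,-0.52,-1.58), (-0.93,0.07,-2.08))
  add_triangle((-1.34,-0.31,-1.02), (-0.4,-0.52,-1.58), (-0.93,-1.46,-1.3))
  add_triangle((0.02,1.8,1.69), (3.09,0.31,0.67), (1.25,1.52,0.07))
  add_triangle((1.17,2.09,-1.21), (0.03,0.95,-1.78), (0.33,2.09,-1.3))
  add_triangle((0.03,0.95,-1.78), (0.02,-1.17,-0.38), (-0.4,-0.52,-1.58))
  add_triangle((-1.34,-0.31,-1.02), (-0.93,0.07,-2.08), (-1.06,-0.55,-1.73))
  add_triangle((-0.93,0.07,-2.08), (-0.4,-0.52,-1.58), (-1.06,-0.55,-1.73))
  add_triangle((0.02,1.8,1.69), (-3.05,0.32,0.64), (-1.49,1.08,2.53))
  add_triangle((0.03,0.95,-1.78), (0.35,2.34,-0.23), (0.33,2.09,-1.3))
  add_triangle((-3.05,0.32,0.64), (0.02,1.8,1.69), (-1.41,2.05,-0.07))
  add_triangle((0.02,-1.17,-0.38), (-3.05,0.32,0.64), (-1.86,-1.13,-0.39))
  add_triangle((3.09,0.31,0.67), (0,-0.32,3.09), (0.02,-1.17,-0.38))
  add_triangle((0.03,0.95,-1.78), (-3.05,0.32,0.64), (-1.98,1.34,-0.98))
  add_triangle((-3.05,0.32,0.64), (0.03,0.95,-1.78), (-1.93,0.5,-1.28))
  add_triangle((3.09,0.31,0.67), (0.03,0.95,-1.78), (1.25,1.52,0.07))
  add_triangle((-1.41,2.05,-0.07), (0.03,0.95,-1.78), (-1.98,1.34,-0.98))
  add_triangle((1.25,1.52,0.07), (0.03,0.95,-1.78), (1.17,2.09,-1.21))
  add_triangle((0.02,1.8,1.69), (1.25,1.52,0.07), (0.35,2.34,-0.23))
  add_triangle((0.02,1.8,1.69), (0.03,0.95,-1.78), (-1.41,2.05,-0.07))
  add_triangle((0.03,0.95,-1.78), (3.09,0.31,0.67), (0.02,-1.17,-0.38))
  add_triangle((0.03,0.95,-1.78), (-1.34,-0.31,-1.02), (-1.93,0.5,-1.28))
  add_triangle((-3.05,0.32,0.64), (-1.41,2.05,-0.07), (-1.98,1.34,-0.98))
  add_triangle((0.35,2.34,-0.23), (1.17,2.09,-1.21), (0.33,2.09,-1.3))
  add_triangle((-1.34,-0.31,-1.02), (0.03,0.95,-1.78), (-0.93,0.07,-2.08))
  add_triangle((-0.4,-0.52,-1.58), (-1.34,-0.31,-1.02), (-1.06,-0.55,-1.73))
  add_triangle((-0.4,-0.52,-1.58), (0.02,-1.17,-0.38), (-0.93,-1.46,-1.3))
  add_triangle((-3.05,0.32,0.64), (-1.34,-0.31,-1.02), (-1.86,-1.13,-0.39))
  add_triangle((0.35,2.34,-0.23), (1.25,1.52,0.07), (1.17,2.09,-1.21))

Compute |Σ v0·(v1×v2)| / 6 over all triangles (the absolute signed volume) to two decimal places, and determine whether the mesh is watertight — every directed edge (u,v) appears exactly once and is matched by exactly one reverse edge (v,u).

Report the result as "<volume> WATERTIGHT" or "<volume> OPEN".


Per-triangle v0·(v1×v2)/6:
  t1: +0.3309
  t2: +3.1390
  t3: +0.2456
  t4: +1.8115
  t5: +1.8956
  t6: +1.5294
  t7: +0.5827
  t8: +0.0454
  t9: +0.2587
  t10: +0.2981
  t11: +1.3968
  t12: +0.3442
  t13: +0.1793
  t14: +0.1522
  t15: +0.1215
  t16: +1.2358
  t17: +0.0593
  t18: +1.9733
  t19: +0.2101
  t20: +1.9284
  t21: +0.3448
  t22: +0.5482
  t23: +1.1851
  t24: +0.8501
  t25: +0.0049
  t26: +0.7659
  t27: +1.1601
  t28: +1.2657
  t29: +0.4209
  t30: +1.1387
  t31: +0.3592
  t32: +0.1742
  t33: +0.0013
  t34: +0.1969
  t35: +0.6978
  t36: +0.4740
Σ = +27.3254 → |volume| = 27.33

Directed edges: 108 total, each appears once with its reverse present → watertight.

27.33 WATERTIGHT


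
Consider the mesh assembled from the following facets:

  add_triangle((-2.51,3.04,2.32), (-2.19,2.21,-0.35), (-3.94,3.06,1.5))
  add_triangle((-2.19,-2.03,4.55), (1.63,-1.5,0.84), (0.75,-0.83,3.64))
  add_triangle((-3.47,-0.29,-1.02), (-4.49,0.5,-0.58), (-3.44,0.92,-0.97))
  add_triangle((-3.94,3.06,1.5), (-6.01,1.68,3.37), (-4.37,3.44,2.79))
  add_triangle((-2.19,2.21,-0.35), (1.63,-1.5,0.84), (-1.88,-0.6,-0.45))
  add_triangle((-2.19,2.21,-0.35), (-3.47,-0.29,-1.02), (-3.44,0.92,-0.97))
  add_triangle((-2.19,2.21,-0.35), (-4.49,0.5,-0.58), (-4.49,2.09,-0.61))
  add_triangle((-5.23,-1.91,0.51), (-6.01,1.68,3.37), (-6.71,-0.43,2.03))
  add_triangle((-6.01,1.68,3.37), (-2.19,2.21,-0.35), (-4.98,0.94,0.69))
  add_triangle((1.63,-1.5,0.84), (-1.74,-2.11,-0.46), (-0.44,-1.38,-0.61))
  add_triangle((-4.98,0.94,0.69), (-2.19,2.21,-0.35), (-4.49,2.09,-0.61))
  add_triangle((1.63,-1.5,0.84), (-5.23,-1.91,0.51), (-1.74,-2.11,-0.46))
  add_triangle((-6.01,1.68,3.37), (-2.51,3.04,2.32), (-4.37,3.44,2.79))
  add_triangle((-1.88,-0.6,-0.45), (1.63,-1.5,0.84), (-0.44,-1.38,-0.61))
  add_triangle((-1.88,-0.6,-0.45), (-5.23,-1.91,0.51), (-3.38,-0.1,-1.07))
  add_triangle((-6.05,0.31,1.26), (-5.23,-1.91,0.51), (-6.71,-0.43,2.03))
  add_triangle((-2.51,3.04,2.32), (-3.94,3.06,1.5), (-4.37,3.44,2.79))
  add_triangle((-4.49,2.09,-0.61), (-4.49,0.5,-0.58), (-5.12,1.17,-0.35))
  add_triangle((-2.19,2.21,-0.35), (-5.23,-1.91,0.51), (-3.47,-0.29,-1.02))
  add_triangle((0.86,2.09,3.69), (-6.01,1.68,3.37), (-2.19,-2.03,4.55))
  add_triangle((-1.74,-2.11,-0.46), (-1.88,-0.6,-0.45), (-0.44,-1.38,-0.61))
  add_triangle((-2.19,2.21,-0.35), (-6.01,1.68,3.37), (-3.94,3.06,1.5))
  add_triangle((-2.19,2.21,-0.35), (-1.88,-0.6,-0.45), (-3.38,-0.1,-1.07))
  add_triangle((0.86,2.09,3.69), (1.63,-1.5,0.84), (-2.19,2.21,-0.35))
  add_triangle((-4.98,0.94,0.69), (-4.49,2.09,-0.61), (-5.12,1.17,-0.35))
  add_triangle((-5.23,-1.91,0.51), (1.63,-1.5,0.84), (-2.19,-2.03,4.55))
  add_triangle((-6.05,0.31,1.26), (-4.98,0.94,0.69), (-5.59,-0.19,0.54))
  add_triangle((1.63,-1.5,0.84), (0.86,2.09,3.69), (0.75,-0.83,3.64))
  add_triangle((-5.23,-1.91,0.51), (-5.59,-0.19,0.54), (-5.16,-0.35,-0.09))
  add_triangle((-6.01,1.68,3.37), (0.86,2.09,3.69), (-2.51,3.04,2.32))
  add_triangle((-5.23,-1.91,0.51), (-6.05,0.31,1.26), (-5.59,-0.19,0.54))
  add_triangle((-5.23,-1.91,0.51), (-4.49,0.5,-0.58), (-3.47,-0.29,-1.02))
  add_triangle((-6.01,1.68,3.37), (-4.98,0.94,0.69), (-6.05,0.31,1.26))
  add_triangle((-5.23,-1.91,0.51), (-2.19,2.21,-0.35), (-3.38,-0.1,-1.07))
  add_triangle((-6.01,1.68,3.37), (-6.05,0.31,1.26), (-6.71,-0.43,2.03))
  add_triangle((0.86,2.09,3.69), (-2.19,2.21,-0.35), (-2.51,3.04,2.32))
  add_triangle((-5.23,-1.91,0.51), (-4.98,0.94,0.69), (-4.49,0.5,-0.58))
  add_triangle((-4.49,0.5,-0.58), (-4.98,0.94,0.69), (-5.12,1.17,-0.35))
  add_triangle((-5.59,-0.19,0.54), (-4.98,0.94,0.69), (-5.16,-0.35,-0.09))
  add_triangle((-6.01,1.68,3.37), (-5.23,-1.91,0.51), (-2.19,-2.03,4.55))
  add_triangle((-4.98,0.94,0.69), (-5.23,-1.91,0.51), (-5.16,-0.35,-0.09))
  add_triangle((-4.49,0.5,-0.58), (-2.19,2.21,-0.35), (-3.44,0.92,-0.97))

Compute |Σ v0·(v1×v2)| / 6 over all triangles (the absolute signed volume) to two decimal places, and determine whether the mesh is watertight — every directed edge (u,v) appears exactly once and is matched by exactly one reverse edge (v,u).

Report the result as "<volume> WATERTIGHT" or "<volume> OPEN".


89.53 OPEN

Per-triangle v0·(v1×v2)/6:
  t1: +1.3039
  t2: +3.3598
  t3: +0.4958
  t4: +2.2424
  t5: -0.5203
  t6: -0.1481
  t7: +0.0357
  t8: +0.2566
  t9: +4.0795
  t10: +0.5982
  t11: +1.1635
  t12: +2.4340
  t13: +1.2324
  t14: -0.4942
  t15: +0.5206
  t16: +1.8411
  t17: +0.7654
  t18: +0.3840
  t19: -3.0837
  t20: +18.7966
  t21: +0.2289
  t22: +1.9607
  t23: -0.2913
  t24: -0.4378
  t25: +0.8843
  t26: +6.8488
  t27: +0.5978
  t28: +2.6701
  t29: +0.9505
  t30: +7.6423
  t31: +1.0926
  t32: +1.6665
  t33: +1.9431
  t34: +3.1146
  t35: +2.5280
  t36: +2.2803
  t37: +2.8288
  t38: +0.5087
  t39: +0.5742
  t40: +17.6320
  t41: -1.6997
  t42: +0.7464
Σ = +89.5329 → |volume| = 89.53

Directed edges: 126 total; 6 unmatched, e.g. (0.75,-0.83,3.64)→(-2.19,-2.03,4.55) → open.


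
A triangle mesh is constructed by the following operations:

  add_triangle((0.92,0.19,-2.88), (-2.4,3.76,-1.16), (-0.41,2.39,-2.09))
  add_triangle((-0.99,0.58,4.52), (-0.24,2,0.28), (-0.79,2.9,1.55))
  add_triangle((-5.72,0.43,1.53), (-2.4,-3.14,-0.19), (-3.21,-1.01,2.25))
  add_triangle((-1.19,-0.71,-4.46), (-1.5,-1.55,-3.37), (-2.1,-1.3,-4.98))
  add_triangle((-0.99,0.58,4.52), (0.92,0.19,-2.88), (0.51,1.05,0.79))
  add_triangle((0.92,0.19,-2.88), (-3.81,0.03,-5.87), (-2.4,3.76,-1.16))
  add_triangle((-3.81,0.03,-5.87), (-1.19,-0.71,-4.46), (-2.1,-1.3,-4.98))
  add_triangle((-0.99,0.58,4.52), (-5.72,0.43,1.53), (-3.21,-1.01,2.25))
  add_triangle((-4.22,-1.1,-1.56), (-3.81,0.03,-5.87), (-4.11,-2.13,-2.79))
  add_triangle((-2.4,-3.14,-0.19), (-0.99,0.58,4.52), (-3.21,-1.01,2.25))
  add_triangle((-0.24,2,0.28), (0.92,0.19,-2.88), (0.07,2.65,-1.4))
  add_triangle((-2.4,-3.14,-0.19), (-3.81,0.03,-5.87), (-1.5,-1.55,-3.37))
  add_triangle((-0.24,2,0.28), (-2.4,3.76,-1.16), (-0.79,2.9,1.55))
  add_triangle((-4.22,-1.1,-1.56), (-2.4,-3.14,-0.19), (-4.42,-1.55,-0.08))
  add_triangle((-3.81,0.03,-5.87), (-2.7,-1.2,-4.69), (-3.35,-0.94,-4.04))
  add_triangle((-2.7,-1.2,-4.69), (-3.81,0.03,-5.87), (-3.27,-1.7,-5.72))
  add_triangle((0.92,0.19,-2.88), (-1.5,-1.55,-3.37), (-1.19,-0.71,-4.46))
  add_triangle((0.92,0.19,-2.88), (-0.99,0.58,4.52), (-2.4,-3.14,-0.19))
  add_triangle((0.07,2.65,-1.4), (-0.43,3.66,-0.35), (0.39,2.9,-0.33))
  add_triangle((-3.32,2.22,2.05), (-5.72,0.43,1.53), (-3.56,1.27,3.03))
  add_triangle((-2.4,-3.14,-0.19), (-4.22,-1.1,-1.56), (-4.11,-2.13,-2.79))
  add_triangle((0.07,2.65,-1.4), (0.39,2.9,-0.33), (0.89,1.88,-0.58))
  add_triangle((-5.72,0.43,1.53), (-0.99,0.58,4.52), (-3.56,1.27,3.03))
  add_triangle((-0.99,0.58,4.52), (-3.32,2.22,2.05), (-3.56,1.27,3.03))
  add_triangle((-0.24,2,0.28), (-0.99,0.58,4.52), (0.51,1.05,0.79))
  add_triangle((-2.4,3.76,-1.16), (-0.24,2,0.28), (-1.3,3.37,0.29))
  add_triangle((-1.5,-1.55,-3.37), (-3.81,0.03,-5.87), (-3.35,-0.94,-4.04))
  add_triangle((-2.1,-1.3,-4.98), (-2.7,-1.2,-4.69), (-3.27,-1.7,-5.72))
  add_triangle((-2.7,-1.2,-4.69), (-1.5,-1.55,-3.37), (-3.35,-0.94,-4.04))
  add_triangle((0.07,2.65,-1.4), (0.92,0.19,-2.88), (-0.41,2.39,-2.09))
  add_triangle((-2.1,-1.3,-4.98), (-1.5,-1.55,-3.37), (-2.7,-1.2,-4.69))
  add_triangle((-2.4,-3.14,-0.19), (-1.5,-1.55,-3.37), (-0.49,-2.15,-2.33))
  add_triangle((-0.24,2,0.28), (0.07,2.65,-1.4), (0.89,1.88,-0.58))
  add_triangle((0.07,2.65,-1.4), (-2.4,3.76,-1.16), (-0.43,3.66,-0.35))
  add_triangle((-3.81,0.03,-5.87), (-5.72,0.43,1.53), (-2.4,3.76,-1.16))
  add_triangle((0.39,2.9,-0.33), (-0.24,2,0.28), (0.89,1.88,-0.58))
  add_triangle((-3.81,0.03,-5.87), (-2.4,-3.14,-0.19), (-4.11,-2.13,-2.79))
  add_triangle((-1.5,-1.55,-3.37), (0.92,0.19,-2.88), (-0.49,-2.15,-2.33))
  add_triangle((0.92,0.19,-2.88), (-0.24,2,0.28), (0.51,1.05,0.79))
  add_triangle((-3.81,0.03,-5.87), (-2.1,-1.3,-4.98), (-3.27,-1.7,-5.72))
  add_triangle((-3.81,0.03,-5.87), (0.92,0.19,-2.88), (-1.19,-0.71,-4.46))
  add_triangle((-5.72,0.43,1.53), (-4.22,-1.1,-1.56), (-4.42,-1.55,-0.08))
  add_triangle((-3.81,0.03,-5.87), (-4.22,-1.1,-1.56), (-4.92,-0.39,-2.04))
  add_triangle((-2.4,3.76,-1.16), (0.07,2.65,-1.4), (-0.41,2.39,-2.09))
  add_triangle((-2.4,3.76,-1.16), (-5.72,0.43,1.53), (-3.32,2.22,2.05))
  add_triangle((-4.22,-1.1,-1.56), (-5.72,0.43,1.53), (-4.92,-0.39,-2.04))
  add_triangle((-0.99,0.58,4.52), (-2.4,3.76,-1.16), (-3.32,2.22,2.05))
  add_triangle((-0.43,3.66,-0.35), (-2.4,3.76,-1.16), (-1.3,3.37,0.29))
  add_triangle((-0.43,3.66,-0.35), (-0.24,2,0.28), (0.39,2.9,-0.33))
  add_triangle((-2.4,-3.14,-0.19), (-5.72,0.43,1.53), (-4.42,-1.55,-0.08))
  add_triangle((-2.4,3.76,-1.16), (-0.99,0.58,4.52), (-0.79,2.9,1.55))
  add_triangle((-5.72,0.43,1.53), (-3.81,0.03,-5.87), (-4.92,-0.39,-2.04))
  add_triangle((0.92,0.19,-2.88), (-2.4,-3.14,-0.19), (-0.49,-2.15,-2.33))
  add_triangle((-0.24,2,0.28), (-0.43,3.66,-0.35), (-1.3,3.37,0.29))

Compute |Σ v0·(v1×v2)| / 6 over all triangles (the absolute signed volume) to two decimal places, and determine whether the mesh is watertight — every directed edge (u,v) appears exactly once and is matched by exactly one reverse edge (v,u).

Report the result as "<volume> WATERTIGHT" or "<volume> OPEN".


125.39 WATERTIGHT

Per-triangle v0·(v1×v2)/6:
  t1: +1.0897
  t2: +0.3030
  t3: +5.3968
  t4: +0.3545
  t5: -0.0812
  t6: +10.5268
  t7: +1.3989
  t8: +5.7467
  t9: +4.2365
  t10: +3.9887
  t11: +0.1806
  t12: +5.6029
  t13: +0.9916
  t14: +2.5530
  t15: +1.1949
  t16: -0.0521
  t17: +0.9824
  t18: -0.3504
  t19: +0.4988
  t20: +2.7926
  t21: +2.7663
  t22: +0.3890
  t23: +3.0648
  t24: +2.3640
  t25: +1.1383
  t26: -0.3853
  t27: -1.7619
  t28: -0.1413
  t29: +0.5184
  t30: +0.9152
  t31: +0.4034
  t32: +2.3404
  t33: -0.5495
  t34: +1.5558
  t35: +23.9498
  t36: +0.0663
  t37: +2.2890
  t38: +1.7990
  t39: +0.8183
  t40: +1.3417
  t41: +2.2920
  t42: +3.1194
  t43: +2.6413
  t44: +1.0860
  t45: +7.3501
  t46: +2.5866
  t47: +4.5414
  t48: +1.1728
  t49: +0.2099
  t50: +2.5028
  t51: +4.0740
  t52: +4.1701
  t53: -0.8532
  t54: +0.2580
Σ = +125.3875 → |volume| = 125.39

Directed edges: 162 total, each appears once with its reverse present → watertight.


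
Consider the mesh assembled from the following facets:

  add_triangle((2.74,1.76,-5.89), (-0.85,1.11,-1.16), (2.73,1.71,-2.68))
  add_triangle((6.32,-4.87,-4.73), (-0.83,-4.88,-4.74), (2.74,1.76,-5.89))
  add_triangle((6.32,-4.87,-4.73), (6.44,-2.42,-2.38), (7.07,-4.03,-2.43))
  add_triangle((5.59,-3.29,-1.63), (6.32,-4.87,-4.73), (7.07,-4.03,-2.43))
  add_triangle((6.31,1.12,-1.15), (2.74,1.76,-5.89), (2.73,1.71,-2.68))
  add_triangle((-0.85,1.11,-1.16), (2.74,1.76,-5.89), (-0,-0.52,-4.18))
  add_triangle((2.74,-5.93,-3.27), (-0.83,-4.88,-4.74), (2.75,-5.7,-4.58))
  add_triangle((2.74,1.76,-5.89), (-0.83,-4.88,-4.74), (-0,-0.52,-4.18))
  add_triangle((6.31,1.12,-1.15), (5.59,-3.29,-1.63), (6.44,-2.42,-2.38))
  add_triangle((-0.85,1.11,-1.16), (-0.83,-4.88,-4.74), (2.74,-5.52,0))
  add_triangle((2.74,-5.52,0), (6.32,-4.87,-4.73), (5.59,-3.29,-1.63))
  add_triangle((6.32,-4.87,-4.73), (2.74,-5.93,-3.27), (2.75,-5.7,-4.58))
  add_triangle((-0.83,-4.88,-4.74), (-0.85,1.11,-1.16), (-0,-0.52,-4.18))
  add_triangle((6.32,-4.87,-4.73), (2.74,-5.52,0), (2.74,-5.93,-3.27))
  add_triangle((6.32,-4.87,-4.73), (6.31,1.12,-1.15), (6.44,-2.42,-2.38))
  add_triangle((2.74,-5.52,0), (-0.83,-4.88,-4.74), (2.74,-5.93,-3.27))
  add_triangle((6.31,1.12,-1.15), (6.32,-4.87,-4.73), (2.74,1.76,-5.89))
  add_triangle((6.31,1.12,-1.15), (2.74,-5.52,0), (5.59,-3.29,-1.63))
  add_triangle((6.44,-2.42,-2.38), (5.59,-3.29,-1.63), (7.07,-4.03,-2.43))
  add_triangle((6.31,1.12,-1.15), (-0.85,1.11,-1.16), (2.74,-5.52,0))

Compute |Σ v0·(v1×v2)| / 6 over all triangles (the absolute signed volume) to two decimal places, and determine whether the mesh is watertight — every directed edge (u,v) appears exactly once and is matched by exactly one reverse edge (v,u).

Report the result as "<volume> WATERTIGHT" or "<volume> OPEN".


Per-triangle v0·(v1×v2)/6:
  t1: +2.3518
  t2: +44.1837
  t3: +4.0188
  t4: +0.7474
  t5: +4.0239
  t6: +3.8704
  t7: +4.6161
  t8: +6.7483
  t9: +3.1422
  t10: -2.1669
  t11: +11.3665
  t12: +5.5444
  t13: +3.2659
  t14: +12.6263
  t15: +5.8067
  t16: +8.8968
  t17: +38.7611
  t18: +6.1097
  t19: +0.4091
  t20: -7.6437
Σ = +156.6786 → |volume| = 156.68

Directed edges: 60 total; 6 unmatched, e.g. (-0.85,1.11,-1.16)→(2.73,1.71,-2.68) → open.

156.68 OPEN


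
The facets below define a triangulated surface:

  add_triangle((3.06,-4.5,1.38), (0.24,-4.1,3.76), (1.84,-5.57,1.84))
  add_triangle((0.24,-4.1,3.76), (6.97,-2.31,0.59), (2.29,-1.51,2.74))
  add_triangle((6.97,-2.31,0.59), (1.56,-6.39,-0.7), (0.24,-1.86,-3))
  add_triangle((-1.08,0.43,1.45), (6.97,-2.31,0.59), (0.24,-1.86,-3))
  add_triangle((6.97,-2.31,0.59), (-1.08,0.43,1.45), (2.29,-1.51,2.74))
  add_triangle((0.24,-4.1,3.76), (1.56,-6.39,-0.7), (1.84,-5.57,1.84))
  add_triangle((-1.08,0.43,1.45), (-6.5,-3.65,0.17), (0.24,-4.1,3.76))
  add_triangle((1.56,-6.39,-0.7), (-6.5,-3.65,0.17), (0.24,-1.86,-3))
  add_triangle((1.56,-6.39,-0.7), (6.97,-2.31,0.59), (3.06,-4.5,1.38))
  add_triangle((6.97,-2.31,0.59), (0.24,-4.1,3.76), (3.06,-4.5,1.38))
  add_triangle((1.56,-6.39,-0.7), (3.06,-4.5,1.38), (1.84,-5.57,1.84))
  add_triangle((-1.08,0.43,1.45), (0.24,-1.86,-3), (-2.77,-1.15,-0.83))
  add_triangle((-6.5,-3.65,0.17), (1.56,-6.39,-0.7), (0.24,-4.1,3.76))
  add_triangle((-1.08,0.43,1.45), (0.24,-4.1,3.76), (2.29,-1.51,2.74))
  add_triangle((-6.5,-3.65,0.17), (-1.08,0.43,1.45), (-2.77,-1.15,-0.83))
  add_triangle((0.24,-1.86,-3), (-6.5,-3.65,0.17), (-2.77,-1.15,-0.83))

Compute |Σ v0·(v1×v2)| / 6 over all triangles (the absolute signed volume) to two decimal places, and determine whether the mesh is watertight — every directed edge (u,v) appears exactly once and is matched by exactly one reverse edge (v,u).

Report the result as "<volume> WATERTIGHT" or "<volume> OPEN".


Per-triangle v0·(v1×v2)/6:
  t1: +3.4036
  t2: +8.6289
  t3: +18.8850
  t4: -2.9353
  t5: +1.5580
  t6: +4.1382
  t7: +10.7514
  t8: +22.1406
  t9: +11.0171
  t10: +9.9080
  t11: +4.1603
  t12: -0.3589
  t13: +32.6704
  t14: +3.7515
  t15: +1.6378
  t16: +3.2652
Σ = +132.6220 → |volume| = 132.62

Directed edges: 48 total, each appears once with its reverse present → watertight.

132.62 WATERTIGHT


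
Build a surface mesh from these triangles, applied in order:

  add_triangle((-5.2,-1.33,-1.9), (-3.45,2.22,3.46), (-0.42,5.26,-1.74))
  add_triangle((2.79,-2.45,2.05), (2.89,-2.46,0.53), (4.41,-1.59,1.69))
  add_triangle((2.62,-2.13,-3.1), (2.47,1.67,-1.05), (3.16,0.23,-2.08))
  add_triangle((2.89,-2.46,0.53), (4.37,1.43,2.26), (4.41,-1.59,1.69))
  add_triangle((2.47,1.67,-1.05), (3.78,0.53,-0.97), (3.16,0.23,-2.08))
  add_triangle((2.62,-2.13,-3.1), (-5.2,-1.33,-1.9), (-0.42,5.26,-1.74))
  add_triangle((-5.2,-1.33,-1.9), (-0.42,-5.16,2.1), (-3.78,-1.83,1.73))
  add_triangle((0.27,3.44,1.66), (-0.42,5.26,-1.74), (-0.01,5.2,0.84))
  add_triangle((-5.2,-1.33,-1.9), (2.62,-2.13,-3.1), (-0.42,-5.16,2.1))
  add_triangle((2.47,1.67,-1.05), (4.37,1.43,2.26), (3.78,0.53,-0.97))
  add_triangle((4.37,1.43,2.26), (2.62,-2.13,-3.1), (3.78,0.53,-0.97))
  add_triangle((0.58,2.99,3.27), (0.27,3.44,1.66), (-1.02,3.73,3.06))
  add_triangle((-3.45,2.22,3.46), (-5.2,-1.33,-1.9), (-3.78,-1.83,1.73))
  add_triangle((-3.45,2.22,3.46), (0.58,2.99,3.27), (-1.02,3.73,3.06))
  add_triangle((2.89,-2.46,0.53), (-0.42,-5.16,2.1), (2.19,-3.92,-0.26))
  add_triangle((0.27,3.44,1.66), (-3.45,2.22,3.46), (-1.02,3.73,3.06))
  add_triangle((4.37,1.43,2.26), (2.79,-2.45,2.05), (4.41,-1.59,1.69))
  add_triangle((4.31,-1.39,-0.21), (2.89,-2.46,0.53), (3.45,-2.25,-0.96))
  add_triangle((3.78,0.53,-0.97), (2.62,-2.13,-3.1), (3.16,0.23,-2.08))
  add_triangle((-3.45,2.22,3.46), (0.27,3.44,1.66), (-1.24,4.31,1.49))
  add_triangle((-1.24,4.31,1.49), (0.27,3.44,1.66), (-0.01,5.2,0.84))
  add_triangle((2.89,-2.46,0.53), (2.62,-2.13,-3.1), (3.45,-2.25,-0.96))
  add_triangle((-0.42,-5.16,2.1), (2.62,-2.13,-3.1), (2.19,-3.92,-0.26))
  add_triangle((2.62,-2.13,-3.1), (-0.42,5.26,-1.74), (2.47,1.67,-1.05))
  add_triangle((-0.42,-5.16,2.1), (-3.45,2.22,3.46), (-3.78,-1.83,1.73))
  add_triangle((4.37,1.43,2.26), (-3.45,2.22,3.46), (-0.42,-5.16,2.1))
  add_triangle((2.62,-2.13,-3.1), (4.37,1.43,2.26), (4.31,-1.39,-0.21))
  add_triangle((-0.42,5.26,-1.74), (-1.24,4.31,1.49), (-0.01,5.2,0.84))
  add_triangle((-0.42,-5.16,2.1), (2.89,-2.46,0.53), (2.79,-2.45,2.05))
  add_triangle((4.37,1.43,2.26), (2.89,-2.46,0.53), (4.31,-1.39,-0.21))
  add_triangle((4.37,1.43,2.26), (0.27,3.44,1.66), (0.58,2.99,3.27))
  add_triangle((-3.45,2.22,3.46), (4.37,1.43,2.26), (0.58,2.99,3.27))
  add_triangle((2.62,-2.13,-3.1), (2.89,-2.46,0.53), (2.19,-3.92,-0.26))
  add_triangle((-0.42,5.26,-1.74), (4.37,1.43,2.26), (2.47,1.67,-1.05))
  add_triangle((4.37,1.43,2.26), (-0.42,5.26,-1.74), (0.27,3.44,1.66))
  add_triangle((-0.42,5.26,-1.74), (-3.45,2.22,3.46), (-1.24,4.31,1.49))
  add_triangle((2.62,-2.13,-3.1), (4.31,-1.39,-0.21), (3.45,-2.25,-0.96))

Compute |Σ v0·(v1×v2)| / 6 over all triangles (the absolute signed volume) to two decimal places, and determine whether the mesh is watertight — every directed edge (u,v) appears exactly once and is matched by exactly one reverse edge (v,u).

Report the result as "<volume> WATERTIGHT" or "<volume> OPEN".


Per-triangle v0·(v1×v2)/6:
  t1: +26.2248
  t2: +1.6352
  t3: +0.3757
  t4: +0.6657
  t5: +1.1142
  t6: +22.7238
  t7: +11.9376
  t8: +0.2285
  t9: +23.2352
  t10: +3.0341
  t11: +4.0701
  t12: +1.6247
  t13: +11.8966
  t14: +2.8679
  t15: +3.9141
  t16: +0.8204
  t17: +2.7880
  t18: +1.4172
  t19: +1.6708
  t20: +3.3871
  t21: +1.3691
  t22: +1.1074
  t23: +4.1026
  t24: +7.6145
  t25: +10.5496
  t26: +24.8359
  t27: +3.7797
  t28: +3.0464
  t29: +4.0095
  t30: +4.0824
  t31: +4.1495
  t32: +3.4511
  t33: +3.5774
  t34: +8.1935
  t35: +9.6941
  t36: +5.0714
  t37: +1.6974
Σ = +225.9634 → |volume| = 225.96

Directed edges: 111 total; 3 unmatched, e.g. (4.37,1.43,2.26)→(2.79,-2.45,2.05) → open.

225.96 OPEN


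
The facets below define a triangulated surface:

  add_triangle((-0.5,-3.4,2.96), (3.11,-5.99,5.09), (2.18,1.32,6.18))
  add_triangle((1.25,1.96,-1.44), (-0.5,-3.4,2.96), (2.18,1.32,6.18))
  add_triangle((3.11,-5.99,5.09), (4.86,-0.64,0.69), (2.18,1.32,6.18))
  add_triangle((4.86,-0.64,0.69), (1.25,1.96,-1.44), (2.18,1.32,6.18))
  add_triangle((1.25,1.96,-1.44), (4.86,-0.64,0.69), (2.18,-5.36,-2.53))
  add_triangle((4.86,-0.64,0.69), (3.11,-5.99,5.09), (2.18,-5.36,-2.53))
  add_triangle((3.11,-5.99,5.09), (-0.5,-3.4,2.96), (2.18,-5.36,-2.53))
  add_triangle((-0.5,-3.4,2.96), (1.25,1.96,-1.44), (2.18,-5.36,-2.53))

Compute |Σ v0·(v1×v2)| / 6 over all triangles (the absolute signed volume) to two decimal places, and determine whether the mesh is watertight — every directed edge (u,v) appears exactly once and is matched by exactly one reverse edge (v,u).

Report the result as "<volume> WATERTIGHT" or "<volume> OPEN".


112.98 WATERTIGHT

Per-triangle v0·(v1×v2)/6:
  t1: +16.7154
  t2: -3.6947
  t3: +32.5867
  t4: +12.2082
  t5: +11.5329
  t6: +31.9359
  t7: +16.0646
  t8: -4.3700
Σ = +112.9790 → |volume| = 112.98

Directed edges: 24 total, each appears once with its reverse present → watertight.


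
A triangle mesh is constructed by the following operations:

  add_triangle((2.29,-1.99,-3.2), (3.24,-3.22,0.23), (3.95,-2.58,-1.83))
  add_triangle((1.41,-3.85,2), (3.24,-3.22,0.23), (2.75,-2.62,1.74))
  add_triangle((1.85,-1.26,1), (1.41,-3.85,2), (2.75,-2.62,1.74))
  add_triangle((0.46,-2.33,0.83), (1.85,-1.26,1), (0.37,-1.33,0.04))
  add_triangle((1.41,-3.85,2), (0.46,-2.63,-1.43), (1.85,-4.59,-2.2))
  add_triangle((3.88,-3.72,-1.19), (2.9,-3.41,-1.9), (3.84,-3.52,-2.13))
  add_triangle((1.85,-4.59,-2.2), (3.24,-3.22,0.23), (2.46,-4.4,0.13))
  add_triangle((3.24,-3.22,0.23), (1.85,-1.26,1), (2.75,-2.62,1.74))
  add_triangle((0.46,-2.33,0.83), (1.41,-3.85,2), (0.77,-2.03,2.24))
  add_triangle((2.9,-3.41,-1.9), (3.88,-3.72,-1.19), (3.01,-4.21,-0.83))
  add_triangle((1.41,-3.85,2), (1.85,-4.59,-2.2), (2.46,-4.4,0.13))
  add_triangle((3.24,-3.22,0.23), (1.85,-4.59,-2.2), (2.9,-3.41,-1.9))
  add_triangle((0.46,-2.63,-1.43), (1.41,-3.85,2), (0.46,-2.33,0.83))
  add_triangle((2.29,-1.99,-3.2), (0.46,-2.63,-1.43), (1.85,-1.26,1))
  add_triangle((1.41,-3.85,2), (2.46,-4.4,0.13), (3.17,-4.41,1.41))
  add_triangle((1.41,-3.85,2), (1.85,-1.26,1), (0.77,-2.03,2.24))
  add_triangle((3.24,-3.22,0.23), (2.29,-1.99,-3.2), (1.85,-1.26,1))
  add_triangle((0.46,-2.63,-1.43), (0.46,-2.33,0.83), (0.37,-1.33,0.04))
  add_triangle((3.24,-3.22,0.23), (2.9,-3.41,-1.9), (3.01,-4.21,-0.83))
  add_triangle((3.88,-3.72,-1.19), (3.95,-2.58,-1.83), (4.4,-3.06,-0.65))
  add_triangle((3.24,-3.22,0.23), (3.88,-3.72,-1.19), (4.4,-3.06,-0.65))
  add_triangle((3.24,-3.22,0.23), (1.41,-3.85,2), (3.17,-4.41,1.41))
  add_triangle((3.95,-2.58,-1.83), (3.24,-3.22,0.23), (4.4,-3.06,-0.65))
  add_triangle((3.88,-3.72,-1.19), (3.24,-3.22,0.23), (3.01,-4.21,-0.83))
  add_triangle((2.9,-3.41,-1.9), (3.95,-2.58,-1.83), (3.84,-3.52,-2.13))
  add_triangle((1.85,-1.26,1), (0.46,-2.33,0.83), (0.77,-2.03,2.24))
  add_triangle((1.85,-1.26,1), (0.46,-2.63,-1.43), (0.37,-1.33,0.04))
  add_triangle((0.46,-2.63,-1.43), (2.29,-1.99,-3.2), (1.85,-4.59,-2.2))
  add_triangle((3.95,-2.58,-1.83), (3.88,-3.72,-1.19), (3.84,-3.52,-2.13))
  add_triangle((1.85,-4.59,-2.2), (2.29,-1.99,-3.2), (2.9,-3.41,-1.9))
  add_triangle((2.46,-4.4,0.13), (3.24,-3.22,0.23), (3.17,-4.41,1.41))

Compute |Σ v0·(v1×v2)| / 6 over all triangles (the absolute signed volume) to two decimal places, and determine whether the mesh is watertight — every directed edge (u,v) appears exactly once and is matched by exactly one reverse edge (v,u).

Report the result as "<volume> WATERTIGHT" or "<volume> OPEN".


Per-triangle v0·(v1×v2)/6:
  t1: -2.1176
  t2: +2.1586
  t3: +0.0592
  t4: -0.2927
  t5: +1.7834
  t6: +0.4933
  t7: +2.3951
  t8: +0.4296
  t9: +0.2927
  t10: +0.9032
  t11: +2.2625
  t12: +2.4642
  t13: +0.5829
  t14: -2.9473
  t15: +1.6712
  t16: +1.0503
  t17: +1.1847
  t18: -0.1087
  t19: -1.0882
  t20: +1.0094
  t21: +0.9682
  t22: -0.2746
  t23: -0.7969
  t24: +1.0410
  t25: +0.0204
  t26: -0.8642
  t27: -0.4437
  t28: +1.2239
  t29: +0.6787
  t30: +2.3192
  t31: +1.2814
Σ = +17.3395 → |volume| = 17.34

Directed edges: 93 total; 3 unmatched, e.g. (3.95,-2.58,-1.83)→(2.29,-1.99,-3.2) → open.

17.34 OPEN


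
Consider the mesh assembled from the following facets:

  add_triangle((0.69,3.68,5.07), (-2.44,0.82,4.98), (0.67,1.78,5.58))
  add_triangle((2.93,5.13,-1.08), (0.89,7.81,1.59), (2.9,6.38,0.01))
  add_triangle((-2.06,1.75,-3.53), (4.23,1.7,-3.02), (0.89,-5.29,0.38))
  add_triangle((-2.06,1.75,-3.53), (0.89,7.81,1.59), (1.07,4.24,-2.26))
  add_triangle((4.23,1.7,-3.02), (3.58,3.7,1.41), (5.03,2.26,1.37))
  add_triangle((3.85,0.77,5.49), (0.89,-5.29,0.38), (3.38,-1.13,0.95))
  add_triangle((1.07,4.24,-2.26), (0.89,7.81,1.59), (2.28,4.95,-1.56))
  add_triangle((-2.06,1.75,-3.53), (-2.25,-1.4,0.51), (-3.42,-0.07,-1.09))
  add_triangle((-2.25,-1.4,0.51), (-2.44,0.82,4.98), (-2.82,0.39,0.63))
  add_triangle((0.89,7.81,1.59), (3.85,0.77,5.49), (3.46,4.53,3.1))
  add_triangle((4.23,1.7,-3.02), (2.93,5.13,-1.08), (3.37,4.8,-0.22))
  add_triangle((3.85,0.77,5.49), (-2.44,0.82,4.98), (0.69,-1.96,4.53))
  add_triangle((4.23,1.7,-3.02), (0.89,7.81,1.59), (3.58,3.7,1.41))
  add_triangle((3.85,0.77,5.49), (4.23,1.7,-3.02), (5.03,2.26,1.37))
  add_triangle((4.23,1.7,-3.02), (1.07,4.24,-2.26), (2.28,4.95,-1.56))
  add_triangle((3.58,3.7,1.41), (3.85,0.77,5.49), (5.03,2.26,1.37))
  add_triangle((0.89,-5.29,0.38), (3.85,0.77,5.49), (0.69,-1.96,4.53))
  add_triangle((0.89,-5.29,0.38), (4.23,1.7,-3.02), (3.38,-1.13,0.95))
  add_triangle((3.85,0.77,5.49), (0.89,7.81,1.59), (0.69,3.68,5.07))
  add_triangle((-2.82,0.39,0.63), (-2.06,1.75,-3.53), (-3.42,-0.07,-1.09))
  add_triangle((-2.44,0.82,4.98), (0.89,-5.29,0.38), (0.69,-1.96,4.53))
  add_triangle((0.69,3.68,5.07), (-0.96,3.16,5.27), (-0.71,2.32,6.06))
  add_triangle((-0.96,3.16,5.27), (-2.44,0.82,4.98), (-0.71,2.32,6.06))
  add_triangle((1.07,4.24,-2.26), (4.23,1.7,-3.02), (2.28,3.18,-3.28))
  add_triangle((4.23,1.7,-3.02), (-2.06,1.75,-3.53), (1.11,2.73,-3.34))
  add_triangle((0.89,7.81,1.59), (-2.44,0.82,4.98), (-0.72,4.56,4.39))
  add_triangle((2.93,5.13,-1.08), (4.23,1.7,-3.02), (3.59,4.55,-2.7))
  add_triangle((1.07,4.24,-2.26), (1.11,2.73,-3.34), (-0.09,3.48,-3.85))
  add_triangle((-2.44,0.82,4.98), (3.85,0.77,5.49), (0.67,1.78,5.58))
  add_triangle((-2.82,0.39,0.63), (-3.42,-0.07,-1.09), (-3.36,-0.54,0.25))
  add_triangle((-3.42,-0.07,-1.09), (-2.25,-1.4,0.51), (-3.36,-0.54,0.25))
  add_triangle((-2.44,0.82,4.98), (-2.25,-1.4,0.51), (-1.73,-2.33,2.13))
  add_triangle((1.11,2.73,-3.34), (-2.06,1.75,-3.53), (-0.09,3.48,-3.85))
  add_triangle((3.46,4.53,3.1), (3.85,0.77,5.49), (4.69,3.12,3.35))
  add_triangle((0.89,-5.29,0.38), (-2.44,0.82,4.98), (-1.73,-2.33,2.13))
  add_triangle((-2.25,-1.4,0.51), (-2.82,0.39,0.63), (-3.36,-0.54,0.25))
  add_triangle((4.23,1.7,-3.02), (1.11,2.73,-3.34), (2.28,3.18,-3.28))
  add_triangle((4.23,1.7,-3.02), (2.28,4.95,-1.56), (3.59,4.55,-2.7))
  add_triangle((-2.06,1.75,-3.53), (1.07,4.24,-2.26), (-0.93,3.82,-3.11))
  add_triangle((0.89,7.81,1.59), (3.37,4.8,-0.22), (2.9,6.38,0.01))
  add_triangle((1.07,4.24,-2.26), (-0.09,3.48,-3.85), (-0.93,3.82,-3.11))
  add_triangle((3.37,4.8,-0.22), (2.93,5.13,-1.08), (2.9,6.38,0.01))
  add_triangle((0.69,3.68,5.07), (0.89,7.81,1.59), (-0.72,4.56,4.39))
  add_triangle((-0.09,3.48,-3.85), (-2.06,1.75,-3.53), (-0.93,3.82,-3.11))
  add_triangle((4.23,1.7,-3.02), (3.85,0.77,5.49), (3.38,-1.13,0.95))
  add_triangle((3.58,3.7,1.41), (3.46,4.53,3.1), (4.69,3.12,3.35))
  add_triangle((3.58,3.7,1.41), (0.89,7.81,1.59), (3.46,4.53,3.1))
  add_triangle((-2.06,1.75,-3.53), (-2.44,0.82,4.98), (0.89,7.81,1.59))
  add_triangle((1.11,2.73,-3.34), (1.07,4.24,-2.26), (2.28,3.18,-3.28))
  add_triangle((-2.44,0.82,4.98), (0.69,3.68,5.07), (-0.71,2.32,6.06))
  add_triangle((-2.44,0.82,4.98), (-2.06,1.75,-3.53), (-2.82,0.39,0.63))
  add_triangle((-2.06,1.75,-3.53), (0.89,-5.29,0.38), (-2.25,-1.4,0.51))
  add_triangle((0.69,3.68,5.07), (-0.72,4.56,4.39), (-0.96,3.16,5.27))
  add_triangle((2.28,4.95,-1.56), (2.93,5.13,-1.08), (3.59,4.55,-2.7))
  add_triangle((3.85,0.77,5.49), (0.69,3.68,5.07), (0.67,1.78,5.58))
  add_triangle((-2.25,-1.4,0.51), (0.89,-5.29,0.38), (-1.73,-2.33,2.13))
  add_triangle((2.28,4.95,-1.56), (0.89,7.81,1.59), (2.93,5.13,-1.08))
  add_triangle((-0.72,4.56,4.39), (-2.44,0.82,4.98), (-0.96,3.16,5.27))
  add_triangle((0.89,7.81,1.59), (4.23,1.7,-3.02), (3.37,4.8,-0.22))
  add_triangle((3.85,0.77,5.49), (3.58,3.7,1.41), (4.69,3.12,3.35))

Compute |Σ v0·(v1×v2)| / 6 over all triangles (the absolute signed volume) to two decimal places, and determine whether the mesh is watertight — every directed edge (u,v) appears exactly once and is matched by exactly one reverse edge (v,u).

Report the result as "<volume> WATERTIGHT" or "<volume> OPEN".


314.08 WATERTIGHT

Per-triangle v0·(v1×v2)/6:
  t1: +5.7696
  t2: +2.0739
  t3: +18.0656
  t4: +12.1539
  t5: +7.2421
  t6: +12.5473
  t7: +5.0145
  t8: +0.9641
  t9: +3.5684
  t10: +9.7711
  t11: +3.6333
  t12: +14.3644
  t13: +17.2889
  t14: +4.1038
  t15: +4.4366
  t16: +8.1374
  t17: +13.6388
  t18: +11.6094
  t19: +19.2810
  t20: +2.2950
  t21: +10.5089
  t22: +2.0832
  t23: +2.5181
  t24: +2.0503
  t25: +3.4220
  t26: +3.6491
  t27: +2.5981
  t28: +1.8833
  t29: +5.0532
  t30: +0.7477
  t31: +0.6898
  t32: +3.6048
  t33: +1.4651
  t34: +5.6525
  t35: +5.4439
  t36: +0.4061
  t37: +1.4053
  t38: -0.5379
  t39: -1.5778
  t40: +1.3499
  t41: +1.9356
  t42: +1.2299
  t43: +8.1915
  t44: +2.0727
  t45: +12.6103
  t46: +2.6458
  t47: +6.4366
  t48: +26.9711
  t49: +1.4964
  t50: -1.8517
  t51: +3.9588
  t52: +8.0976
  t53: +2.6872
  t54: +1.2540
  t55: +6.1951
  t56: +3.5349
  t57: +3.0942
  t58: +2.4437
  t59: -6.0791
  t60: -1.2176
Σ = +314.0816 → |volume| = 314.08

Directed edges: 180 total, each appears once with its reverse present → watertight.


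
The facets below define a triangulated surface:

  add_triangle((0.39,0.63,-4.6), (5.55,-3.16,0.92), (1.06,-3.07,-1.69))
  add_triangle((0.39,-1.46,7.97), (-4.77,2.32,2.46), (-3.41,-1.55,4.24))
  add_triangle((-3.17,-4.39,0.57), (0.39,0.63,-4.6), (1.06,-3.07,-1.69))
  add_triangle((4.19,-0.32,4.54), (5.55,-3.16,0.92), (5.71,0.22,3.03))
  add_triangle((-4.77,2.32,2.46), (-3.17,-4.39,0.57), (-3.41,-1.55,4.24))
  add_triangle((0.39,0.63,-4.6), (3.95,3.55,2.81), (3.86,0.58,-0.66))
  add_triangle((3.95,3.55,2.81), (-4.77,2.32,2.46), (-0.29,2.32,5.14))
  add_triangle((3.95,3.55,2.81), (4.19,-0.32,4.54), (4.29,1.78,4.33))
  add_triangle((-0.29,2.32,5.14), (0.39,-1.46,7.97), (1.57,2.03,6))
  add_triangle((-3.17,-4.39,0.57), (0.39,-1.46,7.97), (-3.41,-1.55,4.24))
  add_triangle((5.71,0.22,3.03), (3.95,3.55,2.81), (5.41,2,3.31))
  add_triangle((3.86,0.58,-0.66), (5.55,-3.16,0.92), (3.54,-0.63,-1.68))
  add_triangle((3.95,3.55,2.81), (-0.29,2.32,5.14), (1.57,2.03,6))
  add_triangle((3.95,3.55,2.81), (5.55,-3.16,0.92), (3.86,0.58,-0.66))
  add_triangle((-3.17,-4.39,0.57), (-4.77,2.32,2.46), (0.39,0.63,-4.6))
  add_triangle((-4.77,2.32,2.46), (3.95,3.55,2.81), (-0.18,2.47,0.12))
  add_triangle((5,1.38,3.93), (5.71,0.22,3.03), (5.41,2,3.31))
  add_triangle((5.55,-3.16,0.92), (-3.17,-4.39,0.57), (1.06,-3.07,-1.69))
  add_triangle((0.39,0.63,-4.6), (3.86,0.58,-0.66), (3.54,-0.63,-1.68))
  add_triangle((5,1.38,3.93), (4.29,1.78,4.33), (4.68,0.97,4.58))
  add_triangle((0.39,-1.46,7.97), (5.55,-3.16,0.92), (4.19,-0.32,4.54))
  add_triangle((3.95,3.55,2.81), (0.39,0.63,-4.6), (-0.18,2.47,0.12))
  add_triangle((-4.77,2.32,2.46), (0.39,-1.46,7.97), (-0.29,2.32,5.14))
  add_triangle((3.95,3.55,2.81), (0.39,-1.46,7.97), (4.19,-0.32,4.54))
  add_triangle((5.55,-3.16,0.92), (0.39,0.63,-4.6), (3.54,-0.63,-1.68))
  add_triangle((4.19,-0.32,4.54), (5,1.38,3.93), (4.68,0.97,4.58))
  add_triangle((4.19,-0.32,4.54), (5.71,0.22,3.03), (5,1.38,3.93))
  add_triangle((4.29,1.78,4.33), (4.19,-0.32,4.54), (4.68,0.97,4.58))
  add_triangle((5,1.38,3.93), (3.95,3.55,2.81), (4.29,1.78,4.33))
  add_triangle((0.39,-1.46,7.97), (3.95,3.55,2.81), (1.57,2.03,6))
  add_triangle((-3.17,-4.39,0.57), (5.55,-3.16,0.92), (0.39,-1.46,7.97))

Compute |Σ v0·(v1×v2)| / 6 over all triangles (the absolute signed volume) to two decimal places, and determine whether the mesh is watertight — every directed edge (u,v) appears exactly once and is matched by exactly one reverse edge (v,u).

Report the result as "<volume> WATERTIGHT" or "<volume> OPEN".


313.75 OPEN

Per-triangle v0·(v1×v2)/6:
  t1: +12.1128
  t2: +18.3368
  t3: +10.9318
  t4: +8.3658
  t5: +14.4179
  t6: +9.9036
  t7: +13.3099
  t8: -1.3072
  t9: +7.7808
  t10: +17.3083
  t11: +0.2029
  t12: +4.1585
  t13: +6.1174
  t14: +12.5102
  t15: +21.4380
  t16: +9.0625
  t17: +1.6806
  t18: +13.1904
  t19: +3.7837
  t20: +0.7045
  t21: +19.5084
  t22: +8.4962
  t23: +19.1944
  t24: +18.8325
  t25: +4.1919
  t26: +0.7750
  t27: +3.2026
  t28: +0.4275
  t29: +2.1102
  t30: +8.9550
  t31: +44.0455
Σ = +313.7484 → |volume| = 313.75

Directed edges: 93 total; 9 unmatched, e.g. (5.55,-3.16,0.92)→(5.71,0.22,3.03) → open.


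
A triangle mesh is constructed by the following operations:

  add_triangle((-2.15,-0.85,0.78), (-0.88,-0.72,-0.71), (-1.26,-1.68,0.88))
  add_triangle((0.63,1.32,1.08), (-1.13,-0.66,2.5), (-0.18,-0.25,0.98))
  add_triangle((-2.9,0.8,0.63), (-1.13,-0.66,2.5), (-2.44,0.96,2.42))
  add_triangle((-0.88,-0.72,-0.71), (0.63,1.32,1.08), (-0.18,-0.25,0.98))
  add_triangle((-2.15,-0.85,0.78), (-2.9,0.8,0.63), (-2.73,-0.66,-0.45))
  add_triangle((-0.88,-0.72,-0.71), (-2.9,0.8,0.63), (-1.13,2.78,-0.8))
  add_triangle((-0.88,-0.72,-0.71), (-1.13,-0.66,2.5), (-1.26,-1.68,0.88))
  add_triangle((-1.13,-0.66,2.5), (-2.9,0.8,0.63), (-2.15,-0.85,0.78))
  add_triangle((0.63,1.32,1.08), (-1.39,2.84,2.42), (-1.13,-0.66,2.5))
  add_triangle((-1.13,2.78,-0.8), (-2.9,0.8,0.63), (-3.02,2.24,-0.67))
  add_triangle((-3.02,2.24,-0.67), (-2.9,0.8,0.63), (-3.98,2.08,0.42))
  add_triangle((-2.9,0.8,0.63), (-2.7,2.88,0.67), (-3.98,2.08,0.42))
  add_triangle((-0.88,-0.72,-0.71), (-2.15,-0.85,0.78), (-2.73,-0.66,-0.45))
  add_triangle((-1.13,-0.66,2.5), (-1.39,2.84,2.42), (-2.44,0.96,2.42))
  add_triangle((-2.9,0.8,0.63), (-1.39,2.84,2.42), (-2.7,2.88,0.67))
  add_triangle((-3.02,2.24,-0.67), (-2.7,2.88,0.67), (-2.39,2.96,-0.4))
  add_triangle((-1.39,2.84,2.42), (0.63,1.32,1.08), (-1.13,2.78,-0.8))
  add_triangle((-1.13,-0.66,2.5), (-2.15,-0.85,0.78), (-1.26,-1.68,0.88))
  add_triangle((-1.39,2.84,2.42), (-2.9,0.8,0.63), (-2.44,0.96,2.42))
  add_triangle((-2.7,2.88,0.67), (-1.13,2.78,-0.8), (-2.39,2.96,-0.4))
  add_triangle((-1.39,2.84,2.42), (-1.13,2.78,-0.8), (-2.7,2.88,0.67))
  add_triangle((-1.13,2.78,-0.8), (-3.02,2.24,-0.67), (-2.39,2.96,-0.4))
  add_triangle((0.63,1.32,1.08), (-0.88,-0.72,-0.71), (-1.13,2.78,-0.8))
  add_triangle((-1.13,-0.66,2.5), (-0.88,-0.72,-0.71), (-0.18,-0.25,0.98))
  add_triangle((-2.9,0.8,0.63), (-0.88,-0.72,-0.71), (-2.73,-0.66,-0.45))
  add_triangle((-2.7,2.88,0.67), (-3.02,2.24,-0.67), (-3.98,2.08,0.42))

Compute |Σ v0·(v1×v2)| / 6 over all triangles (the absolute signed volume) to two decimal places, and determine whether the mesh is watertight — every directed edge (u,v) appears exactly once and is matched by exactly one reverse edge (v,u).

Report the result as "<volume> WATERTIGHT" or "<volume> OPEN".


Per-triangle v0·(v1×v2)/6:
  t1: +0.4923
  t2: +0.1718
  t3: +1.2003
  t4: -0.1414
  t5: +0.9413
  t6: +1.5616
  t7: -0.3984
  t8: +1.4256
  t9: +1.8189
  t10: -0.8711
  t11: +0.3271
  t12: +0.4985
  t13: +0.3467
  t14: +1.7540
  t15: +2.0867
  t16: +0.7008
  t17: +1.9091
  t18: +0.8528
  t19: +1.9503
  t20: +0.5040
  t21: +2.1303
  t22: +0.4556
  t23: -0.2974
  t24: +0.0951
  t25: +0.1301
  t26: +1.1324
Σ = +20.7769 → |volume| = 20.78

Directed edges: 78 total, each appears once with its reverse present → watertight.

20.78 WATERTIGHT


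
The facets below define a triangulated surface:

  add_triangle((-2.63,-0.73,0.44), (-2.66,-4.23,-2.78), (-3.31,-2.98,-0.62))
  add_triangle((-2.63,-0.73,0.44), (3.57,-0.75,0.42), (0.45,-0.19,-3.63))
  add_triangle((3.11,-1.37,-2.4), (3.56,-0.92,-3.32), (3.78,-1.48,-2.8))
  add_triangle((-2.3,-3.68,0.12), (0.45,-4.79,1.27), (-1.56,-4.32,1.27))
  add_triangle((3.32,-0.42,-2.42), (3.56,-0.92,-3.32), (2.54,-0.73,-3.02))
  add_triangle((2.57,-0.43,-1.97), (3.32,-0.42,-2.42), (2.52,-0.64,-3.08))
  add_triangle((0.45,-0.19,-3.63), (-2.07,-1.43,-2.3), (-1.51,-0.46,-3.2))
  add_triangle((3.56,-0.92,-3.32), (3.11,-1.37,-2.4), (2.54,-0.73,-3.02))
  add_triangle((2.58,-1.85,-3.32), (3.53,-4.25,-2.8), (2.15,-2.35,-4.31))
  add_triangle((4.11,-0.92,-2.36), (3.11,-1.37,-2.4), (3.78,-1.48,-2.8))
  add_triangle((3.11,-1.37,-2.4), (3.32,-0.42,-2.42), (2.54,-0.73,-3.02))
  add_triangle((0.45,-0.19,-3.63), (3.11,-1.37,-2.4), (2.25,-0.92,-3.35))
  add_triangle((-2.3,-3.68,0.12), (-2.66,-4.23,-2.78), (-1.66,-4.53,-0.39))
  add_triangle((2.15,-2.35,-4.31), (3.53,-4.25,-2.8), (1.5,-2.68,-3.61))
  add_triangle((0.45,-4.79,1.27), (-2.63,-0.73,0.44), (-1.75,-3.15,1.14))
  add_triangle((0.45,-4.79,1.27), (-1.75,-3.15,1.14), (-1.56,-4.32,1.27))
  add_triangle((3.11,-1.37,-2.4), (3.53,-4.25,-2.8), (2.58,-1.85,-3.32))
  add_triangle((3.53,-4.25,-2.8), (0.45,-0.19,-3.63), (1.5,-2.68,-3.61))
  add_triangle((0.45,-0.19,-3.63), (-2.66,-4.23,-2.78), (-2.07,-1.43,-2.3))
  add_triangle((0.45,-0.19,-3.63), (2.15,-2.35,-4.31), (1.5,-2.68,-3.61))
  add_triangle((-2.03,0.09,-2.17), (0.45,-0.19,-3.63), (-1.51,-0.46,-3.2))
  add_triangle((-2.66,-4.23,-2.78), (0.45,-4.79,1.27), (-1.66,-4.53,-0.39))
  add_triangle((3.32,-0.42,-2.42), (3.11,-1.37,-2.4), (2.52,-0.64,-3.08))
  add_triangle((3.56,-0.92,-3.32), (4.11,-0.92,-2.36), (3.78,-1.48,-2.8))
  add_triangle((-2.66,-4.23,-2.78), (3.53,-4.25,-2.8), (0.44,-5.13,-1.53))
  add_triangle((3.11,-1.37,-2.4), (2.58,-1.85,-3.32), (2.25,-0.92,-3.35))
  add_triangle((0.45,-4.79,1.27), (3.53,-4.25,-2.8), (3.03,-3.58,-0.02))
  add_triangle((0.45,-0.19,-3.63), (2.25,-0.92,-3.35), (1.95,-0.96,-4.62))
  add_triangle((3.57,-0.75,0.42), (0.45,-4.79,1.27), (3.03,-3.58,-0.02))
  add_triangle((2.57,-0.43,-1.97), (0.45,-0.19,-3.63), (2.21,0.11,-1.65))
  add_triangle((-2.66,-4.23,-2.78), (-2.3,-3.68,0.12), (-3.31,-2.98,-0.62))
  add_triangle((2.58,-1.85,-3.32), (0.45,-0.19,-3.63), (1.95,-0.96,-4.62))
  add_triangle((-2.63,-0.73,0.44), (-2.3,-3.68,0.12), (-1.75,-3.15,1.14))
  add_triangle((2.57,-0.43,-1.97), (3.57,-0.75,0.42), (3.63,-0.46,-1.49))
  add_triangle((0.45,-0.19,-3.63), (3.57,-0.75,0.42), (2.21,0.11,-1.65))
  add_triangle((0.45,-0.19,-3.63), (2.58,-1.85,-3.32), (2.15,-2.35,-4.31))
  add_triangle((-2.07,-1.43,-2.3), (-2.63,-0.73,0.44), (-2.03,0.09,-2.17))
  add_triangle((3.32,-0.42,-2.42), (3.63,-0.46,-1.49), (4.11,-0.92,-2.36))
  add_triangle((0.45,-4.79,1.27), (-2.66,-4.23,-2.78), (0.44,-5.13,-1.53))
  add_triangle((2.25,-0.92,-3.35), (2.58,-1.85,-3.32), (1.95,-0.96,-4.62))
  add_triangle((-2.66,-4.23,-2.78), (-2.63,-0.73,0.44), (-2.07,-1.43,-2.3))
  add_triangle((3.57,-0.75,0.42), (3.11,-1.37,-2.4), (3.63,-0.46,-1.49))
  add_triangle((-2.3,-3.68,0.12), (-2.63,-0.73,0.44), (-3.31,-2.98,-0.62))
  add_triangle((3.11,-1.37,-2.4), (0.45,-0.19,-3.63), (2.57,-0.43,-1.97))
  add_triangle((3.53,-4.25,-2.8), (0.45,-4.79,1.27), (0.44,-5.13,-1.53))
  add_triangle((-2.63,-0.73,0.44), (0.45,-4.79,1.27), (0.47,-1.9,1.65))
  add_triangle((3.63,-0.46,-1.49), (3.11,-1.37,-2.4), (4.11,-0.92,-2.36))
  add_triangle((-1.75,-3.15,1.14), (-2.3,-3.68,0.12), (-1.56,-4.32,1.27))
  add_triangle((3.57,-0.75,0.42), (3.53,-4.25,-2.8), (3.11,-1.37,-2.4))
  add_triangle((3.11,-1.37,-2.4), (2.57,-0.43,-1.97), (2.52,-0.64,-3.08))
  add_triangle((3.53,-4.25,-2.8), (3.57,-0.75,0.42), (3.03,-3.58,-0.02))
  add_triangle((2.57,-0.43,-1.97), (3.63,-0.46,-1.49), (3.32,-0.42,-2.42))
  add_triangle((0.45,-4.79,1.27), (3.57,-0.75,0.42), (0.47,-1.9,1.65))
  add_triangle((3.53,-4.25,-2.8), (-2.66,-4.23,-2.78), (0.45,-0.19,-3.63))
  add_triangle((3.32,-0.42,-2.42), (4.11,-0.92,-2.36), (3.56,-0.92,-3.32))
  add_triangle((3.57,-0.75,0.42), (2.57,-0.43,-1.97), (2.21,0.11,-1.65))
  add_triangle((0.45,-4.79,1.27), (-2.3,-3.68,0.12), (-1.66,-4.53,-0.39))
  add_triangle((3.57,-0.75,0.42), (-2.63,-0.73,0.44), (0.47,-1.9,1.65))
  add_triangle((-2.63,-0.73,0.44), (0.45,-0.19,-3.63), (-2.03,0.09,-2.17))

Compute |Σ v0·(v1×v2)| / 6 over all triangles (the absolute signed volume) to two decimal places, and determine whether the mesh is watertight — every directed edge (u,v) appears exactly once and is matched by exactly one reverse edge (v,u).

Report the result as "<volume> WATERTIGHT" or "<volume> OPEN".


92.61 OPEN

Per-triangle v0·(v1×v2)/6:
  t1: +1.1174
  t2: -2.8530
  t3: +0.0943
  t4: +1.6061
  t5: +0.1397
  t6: -0.0550
  t7: +1.0939
  t8: +0.2407
  t9: +1.7463
  t10: +0.0239
  t11: -0.6014
  t12: -0.1142
  t13: +2.1015
  t14: +1.6790
  t15: -0.2542
  t16: +0.2749
  t17: +1.8284
  t18: -2.1840
  t19: +3.4392
  t20: +1.0823
  t21: +0.6417
  t22: +2.6125
  t23: +0.6481
  t24: +0.5009
  t25: +8.0702
  t26: +0.6458
  t27: +6.0221
  t28: +0.1767
  t29: +3.1833
  t30: +0.6729
  t31: +2.5834
  t32: +0.4545
  t33: +1.4388
  t34: -0.2838
  t35: -1.3669
  t36: +1.1485
  t37: +1.6990
  t38: +0.2556
  t39: +6.9237
  t40: +0.5436
  t41: +2.8409
  t42: +1.3154
  t43: +1.3257
  t44: +1.1948
  t45: +7.3550
  t46: +2.5268
  t47: +0.1260
  t48: +0.5738
  t49: +4.4028
  t50: -0.4164
  t51: +4.8452
  t52: -0.0671
  t53: +3.1509
  t54: +15.3245
  t55: +0.3257
  t56: +0.6515
  t57: +1.9359
  t58: -0.4137
  t59: -1.3646
Σ = +92.6095 → |volume| = 92.61

Directed edges: 177 total; 3 unmatched, e.g. (-2.07,-1.43,-2.3)→(-1.51,-0.46,-3.2) → open.
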